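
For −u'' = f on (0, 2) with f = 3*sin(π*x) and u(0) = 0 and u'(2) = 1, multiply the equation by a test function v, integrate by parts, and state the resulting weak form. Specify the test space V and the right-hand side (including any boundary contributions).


V = {v ∈ H^1(0, 2) : v(0) = 0} (test functions vanish at x = 0 where u is specified); weak form: ∫_0^2 u'v' dx = ∫_0^2 (3*sin(π*x)) v dx + v(2) for all v ∈ V.

Multiply both sides by a test function v and integrate from 0 to 2:
  ∫_0^2 −u''(x) v(x) dx = ∫_0^2 f(x) v(x) dx.
Integrate the LHS by parts once:
  ∫_0^2 −u'' v dx = −[u'(x) v(x)]_0^2 + ∫_0^2 u'(x) v'(x) dx.
Thus ∫_0^2 u'(x) v'(x) dx = ∫_0^2 f(x) v(x) dx + [u'(x) v(x)]_0^2.
Choose V so that boundary terms are either known or forced to vanish.
Mixed BC: u(0) = 0 (Dirichlet) and u'(2) = 1 (Neumann). Define V = {v ∈ H^1(0, 2) : v(0) = 0}. Then [u' v]_0^2 = u'(2)·v(2) − u'(0)·0 = v(2).
Weak formulation: find u (satisfying any essential BC) such that ∫_0^2 u'(x) v'(x) dx = ∫_0^2 f v dx + v(2) for all v ∈ V (Dirichlet at 0 absorbed into V; Neumann datum at x = 2 contributes the boundary term).
Substituting f(x) = 3*sin(π*x), the right-hand side is ∫_0^2 (3*sin(π*x)) v dx + v(2).


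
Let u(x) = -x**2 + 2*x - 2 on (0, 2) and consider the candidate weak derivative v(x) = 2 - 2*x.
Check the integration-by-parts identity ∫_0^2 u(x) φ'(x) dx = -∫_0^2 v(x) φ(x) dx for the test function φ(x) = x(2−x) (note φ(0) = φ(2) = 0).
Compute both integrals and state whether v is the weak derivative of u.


LHS = 0, RHS = 0. Yes, v = u' weakly.

u(x) = -x**2 + 2*x - 2, classical derivative u'(x) = 2 - 2*x.
φ(x) = x(2−x), so φ'(x) = 2 - 2*x.
Note φ(0) = φ(2) = 0, so the boundary term u·φ vanishes.
LHS = ∫_0^2 u(x) φ'(x) dx = ∫_0^2 (2*x^3 - 6*x^2 + 8*x - 4) dx. Term by term:
  ∫_0^2 2*x^3 dx = 8;  ∫_0^2 -6*x^2 dx = -16;  ∫_0^2 8*x dx = 16;
  ∫_0^2 -4 dx = -8.
Sum: 8 − 16 + 16 − 8 = 0.
So LHS = 0.
∫_0^2 v(x) φ(x) dx = ∫_0^2 (2*x^3 - 6*x^2 + 4*x) dx. Term by term:
  ∫_0^2 2*x^3 dx = 8;  ∫_0^2 -6*x^2 dx = -16;  ∫_0^2 4*x dx = 8.
Sum: 8 − 16 + 8 = 0.
So RHS = -∫_0^2 v(x) φ(x) dx = 0.
LHS = RHS, so the identity holds for this test φ.
Moreover u is smooth here and v(x) = u'(x) = 2 - 2*x pointwise, so the identity holds for every test function. Hence v is the weak derivative of u.


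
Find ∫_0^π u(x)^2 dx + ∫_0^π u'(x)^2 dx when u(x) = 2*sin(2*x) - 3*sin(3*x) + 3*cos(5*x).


||u||_{H^1(0,π)}^2 = -416/7 + 172*π

u'(x) = -15*sin(5*x) + 4*cos(2*x) - 9*cos(3*x).
Expand u² and (u')² and integrate term by term on (0, π), using: for integers n ≥ 1, ∫_0^π sin²(nx) dx = ∫_0^π cos²(nx) dx = π/2; for n ≠ n', ∫_0^π sin(nx)sin(n'x) dx = ∫_0^π cos(nx)cos(n'x) dx = 0; and by product-to-sum, ∫_0^π sin(nx)cos(n'x) dx = ½∫_0^π [sin((n+n')x) + sin((n−n')x)] dx, which is 0 when n+n' is even and 2n/(n²−n'²) when n+n' is odd (it need not vanish on (0, π)).
  u² squared terms: (-3)²·∫sin(3x)² dx = 9·π/2 = 9*π/2;  (2)²·∫sin(2x)² dx = 4·π/2 = 2*π;  (3)²·∫cos(5x)² dx = 9·π/2 = 9*π/2.
  u² cross terms: 2·(-3)·(2)·∫sin(3x)·sin(2x) dx = -12·(0) = 0;  2·(-3)·(3)·∫sin(3x)·cos(5x) dx = -18·(0) = 0;  2·(2)·(3)·∫sin(2x)·cos(5x) dx = 12·(-4/21) = -16/7.
  So ∫_0^π u² dx = 9*π/2 + 2*π + 9*π/2 + 0 + 0 − 16/7 = -16/7 + 11*π.
  (u')² squared terms: (-15)²·∫sin(5x)² dx = 225·π/2 = 225*π/2;  (-9)²·∫cos(3x)² dx = 81·π/2 = 81*π/2;  (4)²·∫cos(2x)² dx = 16·π/2 = 8*π.
  (u')² cross terms: 2·(-15)·(-9)·∫sin(5x)·cos(3x) dx = 270·(0) = 0;  2·(-15)·(4)·∫sin(5x)·cos(2x) dx = -120·(10/21) = -400/7;  2·(-9)·(4)·∫cos(3x)·cos(2x) dx = -72·(0) = 0.
  So ∫_0^π (u')² dx = 225*π/2 + 81*π/2 + 8*π + 0 − 400/7 + 0 = -400/7 + 161*π.
||u||_{H^1}^2 = (-16/7 + 11*π) + (-400/7 + 161*π) = -416/7 + 172*π.


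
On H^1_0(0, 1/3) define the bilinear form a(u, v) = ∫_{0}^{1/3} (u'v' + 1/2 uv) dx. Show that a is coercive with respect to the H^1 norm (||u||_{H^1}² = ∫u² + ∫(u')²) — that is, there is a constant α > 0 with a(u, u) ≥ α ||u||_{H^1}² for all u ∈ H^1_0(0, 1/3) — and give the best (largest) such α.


α = (1 + 18*π^2)/(2*(1 + 9*π^2))

Coercivity of a(·,·) on H^1_0(0, 1/3) means a(u, u) ≥ α ||u||_{H^1}² for every u ∈ H^1_0.
The interval has length L = 1/3, and Poincaré/coercivity depend only on L. Here a(u, u) = ∫(u')² + (1/2)·∫u².
Here 0 < c = 1/2 < 1. The condition a(u,u) ≥ α||u||_{H^1}² reads (1−α)∫(u')² ≥ (α−c)∫u². Any admissible α is ≤ 1 (rapidly oscillating u have ∫u²/∫(u')² → 0), and α = 1 would force 0 ≥ (1−c)∫u², impossible since c < 1; so 1−α > 0. By the sharp Poincaré inequality on H^1_0 of an interval of length L, ∫(u')² ≥ (π/L)²∫u² with equality for the first sine mode sin(π(x−x₀)/L) (x₀ the left endpoint), so the inequality holds for all u iff (1−α)(π/L)² ≥ α − c, i.e. α ≤ ((π/L)² + c)/((π/L)² + 1) = (1 + c(L/π)²)/(1 + (L/π)²). With (π/L)² = 9*π^2 and c = 1/2, the largest admissible constant is α = ((π/L)² + c)/((π/L)² + 1).
Simplifying, α = (1 + 18*π^2)/(2*(1 + 9*π^2)).


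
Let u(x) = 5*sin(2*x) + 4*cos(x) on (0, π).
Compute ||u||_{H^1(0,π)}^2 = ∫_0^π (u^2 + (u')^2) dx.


||u||_{H^1(0,π)}^2 = 320/3 + 157*π/2

u'(x) = -4*sin(x) + 10*cos(2*x).
Expand u² and (u')² and integrate term by term on (0, π), using: for integers n ≥ 1, ∫_0^π sin²(nx) dx = ∫_0^π cos²(nx) dx = π/2; for n ≠ n', ∫_0^π sin(nx)sin(n'x) dx = ∫_0^π cos(nx)cos(n'x) dx = 0; and by product-to-sum, ∫_0^π sin(nx)cos(n'x) dx = ½∫_0^π [sin((n+n')x) + sin((n−n')x)] dx, which is 0 when n+n' is even and 2n/(n²−n'²) when n+n' is odd (it need not vanish on (0, π)).
  u² squared terms: (4)²·∫cos(x)² dx = 16·π/2 = 8*π;  (5)²·∫sin(2x)² dx = 25·π/2 = 25*π/2.
  u² cross terms: 2·(4)·(5)·∫cos(x)·sin(2x) dx = 40·(4/3) = 160/3.
  So ∫_0^π u² dx = 8*π + 25*π/2 + 160/3 = 160/3 + 41*π/2.
  (u')² squared terms: (-4)²·∫sin(x)² dx = 16·π/2 = 8*π;  (10)²·∫cos(2x)² dx = 100·π/2 = 50*π.
  (u')² cross terms: 2·(-4)·(10)·∫sin(x)·cos(2x) dx = -80·(-2/3) = 160/3.
  So ∫_0^π (u')² dx = 8*π + 50*π + 160/3 = 160/3 + 58*π.
||u||_{H^1}^2 = (160/3 + 41*π/2) + (160/3 + 58*π) = 320/3 + 157*π/2.


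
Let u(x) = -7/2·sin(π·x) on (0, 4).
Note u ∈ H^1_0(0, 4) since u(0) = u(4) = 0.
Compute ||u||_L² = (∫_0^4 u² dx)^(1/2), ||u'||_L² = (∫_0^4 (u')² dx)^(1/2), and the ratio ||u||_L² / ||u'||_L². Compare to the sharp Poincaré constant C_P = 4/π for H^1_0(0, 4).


||u||_L² / ||u'||_L² = 1/π < C_P = 4/π.

u(x) = -7/2·sin(π·x), so u'(x) = -7*π*cos(π*x)/2.
Writing u(x) = A·sin(kπx/L) with A = -7/2 and k = 4, use ∫_0^L sin²(kπx/L) dx = L/2 and ∫_0^L cos²(kπx/L) dx = L/2.
u² = 49/4·sin²(π·x) and (u')² = 49*π^2/4·cos²(π·x), and each of sin², cos² integrates to L/2 = 2 over (0, 4).
∫_0^4 u² dx = 49/2, so ||u||_L² = 7*sqrt(2)/2.
∫_0^4 (u')² dx = 49*π^2/2, so ||u'||_L² = 7*sqrt(2)*π/2.
Ratio ||u||_L² / ||u'||_L² = 1/π.
Sharp Poincaré constant on H^1_0(0, 4) is C_P = L/π = 4/π, achieved by sin(π/4·x).
This is the k = 4 harmonic; the ratio L/(kπ) is strictly less than C_P = L/π, consistent with the sharp inequality ||u||_L² ≤ C_P ||u'||_L².


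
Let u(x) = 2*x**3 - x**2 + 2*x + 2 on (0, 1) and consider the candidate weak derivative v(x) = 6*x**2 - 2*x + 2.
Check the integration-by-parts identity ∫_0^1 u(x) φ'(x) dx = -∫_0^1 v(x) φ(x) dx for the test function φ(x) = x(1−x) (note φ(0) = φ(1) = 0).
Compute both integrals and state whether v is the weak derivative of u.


LHS = -7/15, RHS = -7/15. Yes, v = u' weakly.

u(x) = 2*x**3 - x**2 + 2*x + 2, classical derivative u'(x) = 6*x**2 - 2*x + 2.
φ(x) = x(1−x), so φ'(x) = 1 - 2*x.
Note φ(0) = φ(1) = 0, so the boundary term u·φ vanishes.
LHS = ∫_0^1 u(x) φ'(x) dx = ∫_0^1 (-4*x^4 + 4*x^3 - 5*x^2 - 2*x + 2) dx. Term by term:
  ∫_0^1 -4*x^4 dx = -4/5;  ∫_0^1 4*x^3 dx = 1;  ∫_0^1 -5*x^2 dx = -5/3;
  ∫_0^1 -2*x dx = -1;  ∫_0^1 2 dx = 2.
Sum: -4/5 + 1 − 5/3 − 1 + 2 = -7/15.
So LHS = -7/15.
∫_0^1 v(x) φ(x) dx = ∫_0^1 (-6*x^4 + 8*x^3 - 4*x^2 + 2*x) dx. Term by term:
  ∫_0^1 -6*x^4 dx = -6/5;  ∫_0^1 8*x^3 dx = 2;  ∫_0^1 -4*x^2 dx = -4/3;
  ∫_0^1 2*x dx = 1.
Sum: -6/5 + 2 − 4/3 + 1 = 7/15.
So RHS = -∫_0^1 v(x) φ(x) dx = -7/15.
LHS = RHS, so the identity holds for this test φ.
Moreover u is smooth here and v(x) = u'(x) = 6*x**2 - 2*x + 2 pointwise, so the identity holds for every test function. Hence v is the weak derivative of u.


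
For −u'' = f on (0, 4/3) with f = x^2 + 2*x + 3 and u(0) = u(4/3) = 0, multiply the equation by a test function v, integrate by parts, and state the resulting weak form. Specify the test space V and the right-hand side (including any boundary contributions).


V = H^1_0(0, 4/3) (so v(0) = v(4/3) = 0); weak form: ∫_0^4/3 u'v' dx = ∫_0^4/3 (x^2 + 2*x + 3) v dx for all v ∈ V.

Multiply both sides by a test function v and integrate from 0 to 4/3:
  ∫_0^4/3 −u''(x) v(x) dx = ∫_0^4/3 f(x) v(x) dx.
Integrate the LHS by parts once:
  ∫_0^4/3 −u'' v dx = −[u'(x) v(x)]_0^4/3 + ∫_0^4/3 u'(x) v'(x) dx.
Thus ∫_0^4/3 u'(x) v'(x) dx = ∫_0^4/3 f(x) v(x) dx + [u'(x) v(x)]_0^4/3.
Choose V so that boundary terms are either known or forced to vanish.
u is Dirichlet: u(0) = u(4/3) = 0. Let V = H^1_0(0, 4/3); then v(0) = v(4/3) = 0, and [u' v]_0^4/3 = 0.
Weak formulation: find u (satisfying any essential BC) such that ∫_0^4/3 u'(x) v'(x) dx = ∫_0^4/3 f v dx for all v ∈ V.
Substituting f(x) = x^2 + 2*x + 3, the right-hand side is ∫_0^4/3 (x^2 + 2*x + 3) v dx.


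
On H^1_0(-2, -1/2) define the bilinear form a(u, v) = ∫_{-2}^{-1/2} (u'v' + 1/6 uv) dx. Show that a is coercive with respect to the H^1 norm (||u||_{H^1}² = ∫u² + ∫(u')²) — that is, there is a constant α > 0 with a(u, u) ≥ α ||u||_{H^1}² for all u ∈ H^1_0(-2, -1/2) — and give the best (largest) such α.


α = (3 + 8*π^2)/(2*(9 + 4*π^2))

Coercivity of a(·,·) on H^1_0(-2, -1/2) means a(u, u) ≥ α ||u||_{H^1}² for every u ∈ H^1_0.
The interval has length L = 3/2, and Poincaré/coercivity depend only on L. Here a(u, u) = ∫(u')² + (1/6)·∫u².
Here 0 < c = 1/6 < 1. The condition a(u,u) ≥ α||u||_{H^1}² reads (1−α)∫(u')² ≥ (α−c)∫u². Any admissible α is ≤ 1 (rapidly oscillating u have ∫u²/∫(u')² → 0), and α = 1 would force 0 ≥ (1−c)∫u², impossible since c < 1; so 1−α > 0. By the sharp Poincaré inequality on H^1_0 of an interval of length L, ∫(u')² ≥ (π/L)²∫u² with equality for the first sine mode sin(π(x−x₀)/L) (x₀ the left endpoint), so the inequality holds for all u iff (1−α)(π/L)² ≥ α − c, i.e. α ≤ ((π/L)² + c)/((π/L)² + 1) = (1 + c(L/π)²)/(1 + (L/π)²). With (π/L)² = 4*π^2/9 and c = 1/6, the largest admissible constant is α = ((π/L)² + c)/((π/L)² + 1).
Simplifying, α = (3 + 8*π^2)/(2*(9 + 4*π^2)).


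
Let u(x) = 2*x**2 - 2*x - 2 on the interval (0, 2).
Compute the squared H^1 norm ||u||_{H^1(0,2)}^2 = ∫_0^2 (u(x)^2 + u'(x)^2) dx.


||u||_{H^1}^2 = 128/5

The H^1 norm (squared) on an interval (0, L) is
  ||u||_{H^1}^2 = ∫_0^L u(x)^2 dx + ∫_0^L u'(x)^2 dx.
Compute u'(x) = 4*x - 2.
Then u(x)^2 = 4*x**4 - 8*x**3 - 4*x**2 + 8*x + 4 and u'(x)^2 = 16*x**2 - 16*x + 4.
Integrate each monomial from 0 to 2 using ∫_0^2 c·x^n dx = c·2^(n+1)/(n+1):
  ∫_0^2 u(x)^2 dx = ∫_0^2 (4*x^4 - 8*x^3 - 4*x^2 + 8*x + 4) dx. Term by term:
    ∫_0^2 4*x^4 dx = 128/5;  ∫_0^2 -8*x^3 dx = -32;  ∫_0^2 -4*x^2 dx = -32/3;
    ∫_0^2 8*x dx = 16;  ∫_0^2 4 dx = 8.
  Sum: 128/5 − 32 − 32/3 + 16 + 8 = 104/15.
  ∫_0^2 u'(x)^2 dx = ∫_0^2 (16*x^2 - 16*x + 4) dx. Term by term:
    ∫_0^2 16*x^2 dx = 128/3;  ∫_0^2 -16*x dx = -32;  ∫_0^2 4 dx = 8.
  Sum: 128/3 − 32 + 8 = 56/3.
Adding: ||u||_{H^1}^2 = 104/15 + 56/3 = 128/5.


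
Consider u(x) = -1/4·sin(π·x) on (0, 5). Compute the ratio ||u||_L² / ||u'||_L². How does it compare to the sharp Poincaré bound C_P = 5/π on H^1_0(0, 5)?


||u||_L² / ||u'||_L² = 1/π < C_P = 5/π.

u(x) = -1/4·sin(π·x), so u'(x) = -π*cos(π*x)/4.
Writing u(x) = A·sin(kπx/L) with A = -1/4 and k = 5, use ∫_0^L sin²(kπx/L) dx = L/2 and ∫_0^L cos²(kπx/L) dx = L/2.
u² = 1/16·sin²(π·x) and (u')² = π^2/16·cos²(π·x), and each of sin², cos² integrates to L/2 = 5/2 over (0, 5).
∫_0^5 u² dx = 5/32, so ||u||_L² = sqrt(10)/8.
∫_0^5 (u')² dx = 5*π^2/32, so ||u'||_L² = sqrt(10)*π/8.
Ratio ||u||_L² / ||u'||_L² = 1/π.
Sharp Poincaré constant on H^1_0(0, 5) is C_P = L/π = 5/π, achieved by sin(π/5·x).
This is the k = 5 harmonic; the ratio L/(kπ) is strictly less than C_P = L/π, consistent with the sharp inequality ||u||_L² ≤ C_P ||u'||_L².


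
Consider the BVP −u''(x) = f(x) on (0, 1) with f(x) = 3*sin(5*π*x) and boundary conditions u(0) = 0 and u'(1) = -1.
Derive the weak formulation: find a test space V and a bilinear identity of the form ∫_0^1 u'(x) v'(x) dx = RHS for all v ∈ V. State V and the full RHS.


V = {v ∈ H^1(0, 1) : v(0) = 0} (test functions vanish at x = 0 where u is specified); weak form: ∫_0^1 u'v' dx = ∫_0^1 (3*sin(5*π*x)) v dx − v(1) for all v ∈ V.

Multiply both sides by a test function v and integrate from 0 to 1:
  ∫_0^1 −u''(x) v(x) dx = ∫_0^1 f(x) v(x) dx.
Integrate the LHS by parts once:
  ∫_0^1 −u'' v dx = −[u'(x) v(x)]_0^1 + ∫_0^1 u'(x) v'(x) dx.
Thus ∫_0^1 u'(x) v'(x) dx = ∫_0^1 f(x) v(x) dx + [u'(x) v(x)]_0^1.
Choose V so that boundary terms are either known or forced to vanish.
Mixed BC: u(0) = 0 (Dirichlet) and u'(1) = -1 (Neumann). Define V = {v ∈ H^1(0, 1) : v(0) = 0}. Then [u' v]_0^1 = u'(1)·v(1) − u'(0)·0 = − v(1).
Weak formulation: find u (satisfying any essential BC) such that ∫_0^1 u'(x) v'(x) dx = ∫_0^1 f v dx − v(1) for all v ∈ V (Dirichlet at 0 absorbed into V; Neumann datum at x = 1 contributes the boundary term).
Substituting f(x) = 3*sin(5*π*x), the right-hand side is ∫_0^1 (3*sin(5*π*x)) v dx − v(1).


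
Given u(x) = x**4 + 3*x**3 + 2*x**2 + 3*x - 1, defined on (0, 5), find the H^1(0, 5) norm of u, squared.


||u||_{H^1}^2 = 294961175/252

The H^1 norm (squared) on an interval (0, L) is
  ||u||_{H^1}^2 = ∫_0^L u(x)^2 dx + ∫_0^L u'(x)^2 dx.
Compute u'(x) = 4*x**3 + 9*x**2 + 4*x + 3.
Then u(x)^2 = x**8 + 6*x**7 + 13*x**6 + 18*x**5 + 20*x**4 + 6*x**3 + 5*x**2 - 6*x + 1 and u'(x)^2 = 16*x**6 + 72*x**5 + 113*x**4 + 96*x**3 + 70*x**2 + 24*x + 9.
Integrate each monomial from 0 to 5 using ∫_0^5 c·x^n dx = c·5^(n+1)/(n+1):
  ∫_0^5 u(x)^2 dx = ∫_0^5 (x^8 + 6*x^7 + 13*x^6 + 18*x^5 + 20*x^4 + 6*x^3 + 5*x^2 - 6*x + 1) dx. Term by term:
    ∫_0^5 x^8 dx = 1953125/9;  ∫_0^5 6*x^7 dx = 1171875/4;  ∫_0^5 13*x^6 dx = 1015625/7;
    ∫_0^5 18*x^5 dx = 46875;  ∫_0^5 20*x^4 dx = 12500;  ∫_0^5 6*x^3 dx = 1875/2;
    ∫_0^5 5*x^2 dx = 625/3;  ∫_0^5 -6*x dx = -75;  ∫_0^5 1 dx = 5.
  Sum: 1953125/9 + 1171875/4 + 1015625/7 + 46875 + 12500 + 1875/2 + 625/3 − 75 + 5 = 180311735/252.
  ∫_0^5 u'(x)^2 dx = ∫_0^5 (16*x^6 + 72*x^5 + 113*x^4 + 96*x^3 + 70*x^2 + 24*x + 9) dx. Term by term:
    ∫_0^5 16*x^6 dx = 1250000/7;  ∫_0^5 72*x^5 dx = 187500;  ∫_0^5 113*x^4 dx = 70625;
    ∫_0^5 96*x^3 dx = 15000;  ∫_0^5 70*x^2 dx = 8750/3;  ∫_0^5 24*x dx = 300;
    ∫_0^5 9 dx = 45.
  Sum: 1250000/7 + 187500 + 70625 + 15000 + 8750/3 + 300 + 45 = 9554120/21.
Adding: ||u||_{H^1}^2 = 180311735/252 + 9554120/21 = 294961175/252.


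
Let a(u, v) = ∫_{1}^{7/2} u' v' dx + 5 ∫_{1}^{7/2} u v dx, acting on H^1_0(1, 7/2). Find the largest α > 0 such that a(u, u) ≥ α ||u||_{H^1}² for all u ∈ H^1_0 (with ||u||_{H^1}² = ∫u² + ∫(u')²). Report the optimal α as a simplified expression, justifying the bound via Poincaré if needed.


α = 1

Coercivity of a(·,·) on H^1_0(1, 7/2) means a(u, u) ≥ α ||u||_{H^1}² for every u ∈ H^1_0.
The interval has length L = 5/2, and Poincaré/coercivity depend only on L. Here a(u, u) = ∫(u')² + (5)·∫u².
Here c = 5 ≥ 1, so a(u,u) = ∫(u')² + c∫u² ≥ ∫(u')² + ∫u² = ||u||_{H^1}², i.e. α = 1 works. No larger α is possible: a(u,u) ≥ α||u||_{H^1}² means (1−α)∫(u')² ≥ (α−c)∫u², and for the modes u_n = sin(nπ(x−x₀)/L) (x₀ the left endpoint) one has ∫u_n²/∫(u_n')² = (L/(nπ))² → 0, so a(u_n,u_n)/||u_n||_{H^1}² → 1. Hence the optimal constant is α = 1.
Therefore α = 1.


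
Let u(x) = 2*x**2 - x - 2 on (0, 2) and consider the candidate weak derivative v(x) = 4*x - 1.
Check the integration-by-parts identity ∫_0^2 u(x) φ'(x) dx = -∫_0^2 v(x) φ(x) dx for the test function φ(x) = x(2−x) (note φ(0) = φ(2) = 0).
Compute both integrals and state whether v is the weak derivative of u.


LHS = -4, RHS = -4. Yes, v = u' weakly.

u(x) = 2*x**2 - x - 2, classical derivative u'(x) = 4*x - 1.
φ(x) = x(2−x), so φ'(x) = 2 - 2*x.
Note φ(0) = φ(2) = 0, so the boundary term u·φ vanishes.
LHS = ∫_0^2 u(x) φ'(x) dx = ∫_0^2 (-4*x^3 + 6*x^2 + 2*x - 4) dx. Term by term:
  ∫_0^2 -4*x^3 dx = -16;  ∫_0^2 6*x^2 dx = 16;  ∫_0^2 2*x dx = 4;
  ∫_0^2 -4 dx = -8.
Sum: -16 + 16 + 4 − 8 = -4.
So LHS = -4.
∫_0^2 v(x) φ(x) dx = ∫_0^2 (-4*x^3 + 9*x^2 - 2*x) dx. Term by term:
  ∫_0^2 -4*x^3 dx = -16;  ∫_0^2 9*x^2 dx = 24;  ∫_0^2 -2*x dx = -4.
Sum: -16 + 24 − 4 = 4.
So RHS = -∫_0^2 v(x) φ(x) dx = -4.
LHS = RHS, so the identity holds for this test φ.
Moreover u is smooth here and v(x) = u'(x) = 4*x - 1 pointwise, so the identity holds for every test function. Hence v is the weak derivative of u.


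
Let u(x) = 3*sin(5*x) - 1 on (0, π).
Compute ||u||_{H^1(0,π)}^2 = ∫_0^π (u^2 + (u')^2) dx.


||u||_{H^1(0,π)}^2 = -12/5 + 118*π

u'(x) = 15*cos(5*x).
Expand u² and (u')² and integrate term by term on (0, π), using: for integers n ≥ 1, ∫_0^π sin²(nx) dx = ∫_0^π cos²(nx) dx = π/2; for n ≠ n', ∫_0^π sin(nx)sin(n'x) dx = ∫_0^π cos(nx)cos(n'x) dx = 0; and by product-to-sum, ∫_0^π sin(nx)cos(n'x) dx = ½∫_0^π [sin((n+n')x) + sin((n−n')x)] dx, which is 0 when n+n' is even and 2n/(n²−n'²) when n+n' is odd (it need not vanish on (0, π)). For the constant mode: ∫_0^π 1 dx = π, ∫_0^π cos(nx) dx = 0, ∫_0^π sin(nx) dx = (1−(−1)^n)/n.
  u² squared terms: (-1)²·∫1 dx = 1·π = π;  (3)²·∫sin(5x)² dx = 9·π/2 = 9*π/2.
  u² cross terms: 2·(-1)·(3)·∫1·sin(5x) dx = -6·(2/5) = -12/5.
  So ∫_0^π u² dx = π + 9*π/2 − 12/5 = -12/5 + 11*π/2.
  (u')² squared terms: (15)²·∫cos(5x)² dx = 225·π/2 = 225*π/2.
  So ∫_0^π (u')² dx = 225*π/2.
||u||_{H^1}^2 = (-12/5 + 11*π/2) + (225*π/2) = -12/5 + 118*π.


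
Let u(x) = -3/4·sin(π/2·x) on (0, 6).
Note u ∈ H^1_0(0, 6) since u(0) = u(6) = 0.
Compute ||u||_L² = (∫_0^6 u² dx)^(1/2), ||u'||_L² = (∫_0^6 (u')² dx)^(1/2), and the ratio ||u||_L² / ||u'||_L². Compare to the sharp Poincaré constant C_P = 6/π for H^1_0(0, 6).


||u||_L² / ||u'||_L² = 2/π < C_P = 6/π.

u(x) = -3/4·sin(π/2·x), so u'(x) = -3*π*cos(π*x/2)/8.
Writing u(x) = A·sin(kπx/L) with A = -3/4 and k = 3, use ∫_0^L sin²(kπx/L) dx = L/2 and ∫_0^L cos²(kπx/L) dx = L/2.
u² = 9/16·sin²(π/2·x) and (u')² = 9*π^2/64·cos²(π/2·x), and each of sin², cos² integrates to L/2 = 3 over (0, 6).
∫_0^6 u² dx = 27/16, so ||u||_L² = 3*sqrt(3)/4.
∫_0^6 (u')² dx = 27*π^2/64, so ||u'||_L² = 3*sqrt(3)*π/8.
Ratio ||u||_L² / ||u'||_L² = 2/π.
Sharp Poincaré constant on H^1_0(0, 6) is C_P = L/π = 6/π, achieved by sin(π/6·x).
This is the k = 3 harmonic; the ratio L/(kπ) is strictly less than C_P = L/π, consistent with the sharp inequality ||u||_L² ≤ C_P ||u'||_L².


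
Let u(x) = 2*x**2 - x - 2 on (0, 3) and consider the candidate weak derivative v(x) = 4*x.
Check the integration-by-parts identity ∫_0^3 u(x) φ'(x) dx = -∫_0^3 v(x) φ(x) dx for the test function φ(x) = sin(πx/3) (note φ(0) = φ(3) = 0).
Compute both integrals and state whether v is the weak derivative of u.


LHS = -30/π, RHS = -36/π. No, v is not the weak derivative of u.

u(x) = 2*x**2 - x - 2, classical derivative u'(x) = 4*x - 1.
φ(x) = sin(πx/3), so φ'(x) = π*cos(π*x/3)/3.
Note φ(0) = φ(3) = 0, so the boundary term u·φ vanishes.
LHS = ∫_0^3 u(x) φ'(x) dx = ∫_0^3 (2*π*x^2*cos(π*x/3)/3 - π*x*cos(π*x/3)/3 - 2*π*cos(π*x/3)/3) dx. Term by term:
  ∫_0^3 -2*π*cos(π*x/3)/3 dx = 0;  ∫_0^3 -π*x*cos(π*x/3)/3 dx = 6/π;  ∫_0^3 2*π*x^2*cos(π*x/3)/3 dx = -36/π.
Sum: 0 + 6/π − 36/π = -30/π.
So LHS = -30/π.
∫_0^3 v(x) φ(x) dx = ∫_0^3 (4*x*sin(π*x/3)) dx. Term by term:
  ∫_0^3 4*x*sin(π*x/3) dx = 36/π.
So RHS = -∫_0^3 v(x) φ(x) dx = -36/π.
LHS − RHS = 6/π ≠ 0, so the identity fails.
(For a valid weak derivative the identity must hold for EVERY test function, in particular this one. The failure shows v is NOT the weak derivative of u.)
Correct weak derivative would be u'(x) = 4*x - 1.


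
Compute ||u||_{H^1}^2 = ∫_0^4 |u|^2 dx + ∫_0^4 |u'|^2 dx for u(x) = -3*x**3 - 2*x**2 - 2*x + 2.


||u||_{H^1}^2 = 1910816/35

The H^1 norm (squared) on an interval (0, L) is
  ||u||_{H^1}^2 = ∫_0^L u(x)^2 dx + ∫_0^L u'(x)^2 dx.
Compute u'(x) = -9*x**2 - 4*x - 2.
Then u(x)^2 = 9*x**6 + 12*x**5 + 16*x**4 - 4*x**3 - 4*x**2 - 8*x + 4 and u'(x)^2 = 81*x**4 + 72*x**3 + 52*x**2 + 16*x + 4.
Integrate each monomial from 0 to 4 using ∫_0^4 c·x^n dx = c·4^(n+1)/(n+1):
  ∫_0^4 u(x)^2 dx = ∫_0^4 (9*x^6 + 12*x^5 + 16*x^4 - 4*x^3 - 4*x^2 - 8*x + 4) dx. Term by term:
    ∫_0^4 9*x^6 dx = 147456/7;  ∫_0^4 12*x^5 dx = 8192;  ∫_0^4 16*x^4 dx = 16384/5;
    ∫_0^4 -4*x^3 dx = -256;  ∫_0^4 -4*x^2 dx = -256/3;  ∫_0^4 -8*x dx = -64;
    ∫_0^4 4 dx = 16.
  Sum: 147456/7 + 8192 + 16384/5 − 256 − 256/3 − 64 + 16 = 3375184/105.
  ∫_0^4 u'(x)^2 dx = ∫_0^4 (81*x^4 + 72*x^3 + 52*x^2 + 16*x + 4) dx. Term by term:
    ∫_0^4 81*x^4 dx = 82944/5;  ∫_0^4 72*x^3 dx = 4608;  ∫_0^4 52*x^2 dx = 3328/3;
    ∫_0^4 16*x dx = 128;  ∫_0^4 4 dx = 16.
  Sum: 82944/5 + 4608 + 3328/3 + 128 + 16 = 336752/15.
Adding: ||u||_{H^1}^2 = 3375184/105 + 336752/15 = 1910816/35.


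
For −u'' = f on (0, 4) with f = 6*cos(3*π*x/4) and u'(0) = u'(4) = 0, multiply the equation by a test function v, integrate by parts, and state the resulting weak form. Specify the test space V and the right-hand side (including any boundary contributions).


V = H^1(0, 4) (no boundary constraint on v; u is determined up to an additive constant); weak form: ∫_0^4 u'v' dx = ∫_0^4 (6*cos(3*π*x/4)) v dx for all v ∈ V.

Multiply both sides by a test function v and integrate from 0 to 4:
  ∫_0^4 −u''(x) v(x) dx = ∫_0^4 f(x) v(x) dx.
Integrate the LHS by parts once:
  ∫_0^4 −u'' v dx = −[u'(x) v(x)]_0^4 + ∫_0^4 u'(x) v'(x) dx.
Thus ∫_0^4 u'(x) v'(x) dx = ∫_0^4 f(x) v(x) dx + [u'(x) v(x)]_0^4.
Choose V so that boundary terms are either known or forced to vanish.
u has homogeneous Neumann: u'(0) = u'(4) = 0. So [u' v]_0^4 = 0·v(4) − 0·v(0) = 0 for any v; take V = H^1(0, 4).
Weak formulation: find u (satisfying any essential BC) such that ∫_0^4 u'(x) v'(x) dx = ∫_0^4 f v dx for all v ∈ V (homogeneous Neumann, so boundary terms vanish).
Substituting f(x) = 6*cos(3*π*x/4), the right-hand side is ∫_0^4 (6*cos(3*π*x/4)) v dx.
Compatibility check (pure Neumann): taking v ≡ 1 ∈ V gives 0 = ∫_0^4 f dx + (0) − (0), i.e. ∫_0^4 f dx must equal u'(0) − u'(4) = 0. Indeed ∫_0^4 (6*cos(3*π*x/4)) dx = 0, so the data are compatible. The solution is then unique only up to an additive constant (fix it e.g. by requiring ∫_0^4 u dx = 0).


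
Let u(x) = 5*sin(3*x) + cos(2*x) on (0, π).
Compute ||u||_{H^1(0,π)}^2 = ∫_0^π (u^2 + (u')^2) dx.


||u||_{H^1(0,π)}^2 = 60 + 255*π/2

u'(x) = -2*sin(2*x) + 15*cos(3*x).
Expand u² and (u')² and integrate term by term on (0, π), using: for integers n ≥ 1, ∫_0^π sin²(nx) dx = ∫_0^π cos²(nx) dx = π/2; for n ≠ n', ∫_0^π sin(nx)sin(n'x) dx = ∫_0^π cos(nx)cos(n'x) dx = 0; and by product-to-sum, ∫_0^π sin(nx)cos(n'x) dx = ½∫_0^π [sin((n+n')x) + sin((n−n')x)] dx, which is 0 when n+n' is even and 2n/(n²−n'²) when n+n' is odd (it need not vanish on (0, π)).
  u² squared terms: (5)²·∫sin(3x)² dx = 25·π/2 = 25*π/2;  (1)²·∫cos(2x)² dx = 1·π/2 = π/2.
  u² cross terms: 2·(5)·(1)·∫sin(3x)·cos(2x) dx = 10·(6/5) = 12.
  So ∫_0^π u² dx = 25*π/2 + π/2 + 12 = 12 + 13*π.
  (u')² squared terms: (-2)²·∫sin(2x)² dx = 4·π/2 = 2*π;  (15)²·∫cos(3x)² dx = 225·π/2 = 225*π/2.
  (u')² cross terms: 2·(-2)·(15)·∫sin(2x)·cos(3x) dx = -60·(-4/5) = 48.
  So ∫_0^π (u')² dx = 2*π + 225*π/2 + 48 = 48 + 229*π/2.
||u||_{H^1}^2 = (12 + 13*π) + (48 + 229*π/2) = 60 + 255*π/2.


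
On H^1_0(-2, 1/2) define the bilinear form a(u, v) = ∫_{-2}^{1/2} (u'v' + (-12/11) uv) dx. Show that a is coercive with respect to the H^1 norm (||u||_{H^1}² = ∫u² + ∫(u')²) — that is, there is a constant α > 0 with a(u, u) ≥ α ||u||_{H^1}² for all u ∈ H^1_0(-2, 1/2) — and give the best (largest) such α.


α = 4*(-75 + 11*π^2)/(11*(25 + 4*π^2))

Coercivity of a(·,·) on H^1_0(-2, 1/2) means a(u, u) ≥ α ||u||_{H^1}² for every u ∈ H^1_0.
The interval has length L = 5/2, and Poincaré/coercivity depend only on L. Here a(u, u) = ∫(u')² + (-12/11)·∫u².
Here c = -12/11 < 0 with |c| < (π/L)² = 4*π^2/25, so coercivity still holds. The condition a(u,u) ≥ α||u||_{H^1}² reads (1−α)∫(u')² ≥ (α−c)∫u². Any admissible α is ≤ 1 (rapidly oscillating u have ∫u²/∫(u')² → 0), and α = 1 would force 0 ≥ (1−c)∫u², impossible since c < 1; so 1−α > 0. By the sharp Poincaré inequality on H^1_0 of an interval of length L, ∫(u')² ≥ (π/L)²∫u² with equality for the first sine mode sin(π(x−x₀)/L) (x₀ the left endpoint), so the inequality holds for all u iff (1−α)(π/L)² ≥ α − c, i.e. α ≤ ((π/L)² + c)/((π/L)² + 1) = (1 + c(L/π)²)/(1 + (L/π)²). (Direct route, valid since c ≤ 0: Poincaré gives c∫u² ≥ c(L/π)²∫(u')², so a(u,u) ≥ (1 + c(L/π)²)∫(u')², while ||u||_{H^1}² ≤ (1 + (L/π)²)∫(u')²; dividing yields the same α.) With (π/L)² = 4*π^2/25 and c = -12/11, the largest admissible constant is α = ((π/L)² + c)/((π/L)² + 1).
Simplifying, α = 4*(-75 + 11*π^2)/(11*(25 + 4*π^2)).


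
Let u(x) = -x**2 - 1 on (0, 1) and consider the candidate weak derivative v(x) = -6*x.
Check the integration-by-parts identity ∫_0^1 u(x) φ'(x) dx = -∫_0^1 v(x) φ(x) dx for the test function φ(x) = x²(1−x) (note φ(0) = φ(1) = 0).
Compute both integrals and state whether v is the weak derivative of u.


LHS = 1/10, RHS = 3/10. No, v is not the weak derivative of u.

u(x) = -x**2 - 1, classical derivative u'(x) = -2*x.
φ(x) = x²(1−x), so φ'(x) = x*(2 - 3*x).
Note φ(0) = φ(1) = 0, so the boundary term u·φ vanishes.
LHS = ∫_0^1 u(x) φ'(x) dx = ∫_0^1 (3*x^4 - 2*x^3 + 3*x^2 - 2*x) dx. Term by term:
  ∫_0^1 3*x^4 dx = 3/5;  ∫_0^1 -2*x^3 dx = -1/2;  ∫_0^1 3*x^2 dx = 1;
  ∫_0^1 -2*x dx = -1.
Sum: 3/5 − 1/2 + 1 − 1 = 1/10.
So LHS = 1/10.
∫_0^1 v(x) φ(x) dx = ∫_0^1 (6*x^4 - 6*x^3) dx. Term by term:
  ∫_0^1 6*x^4 dx = 6/5;  ∫_0^1 -6*x^3 dx = -3/2.
Sum: 6/5 − 3/2 = -3/10.
So RHS = -∫_0^1 v(x) φ(x) dx = 3/10.
LHS − RHS = -1/5 ≠ 0, so the identity fails.
(For a valid weak derivative the identity must hold for EVERY test function, in particular this one. The failure shows v is NOT the weak derivative of u.)
Correct weak derivative would be u'(x) = -2*x.


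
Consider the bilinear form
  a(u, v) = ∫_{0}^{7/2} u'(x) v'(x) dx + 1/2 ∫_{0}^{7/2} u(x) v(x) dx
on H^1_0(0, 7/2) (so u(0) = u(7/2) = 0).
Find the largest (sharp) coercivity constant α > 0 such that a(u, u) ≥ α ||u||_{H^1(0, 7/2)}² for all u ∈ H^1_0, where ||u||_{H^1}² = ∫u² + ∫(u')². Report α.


α = (49 + 8*π^2)/(2*(4*π^2 + 49))

Coercivity of a(·,·) on H^1_0(0, 7/2) means a(u, u) ≥ α ||u||_{H^1}² for every u ∈ H^1_0.
The interval has length L = 7/2, and Poincaré/coercivity depend only on L. Here a(u, u) = ∫(u')² + (1/2)·∫u².
Here 0 < c = 1/2 < 1. The condition a(u,u) ≥ α||u||_{H^1}² reads (1−α)∫(u')² ≥ (α−c)∫u². Any admissible α is ≤ 1 (rapidly oscillating u have ∫u²/∫(u')² → 0), and α = 1 would force 0 ≥ (1−c)∫u², impossible since c < 1; so 1−α > 0. By the sharp Poincaré inequality on H^1_0 of an interval of length L, ∫(u')² ≥ (π/L)²∫u² with equality for the first sine mode sin(π(x−x₀)/L) (x₀ the left endpoint), so the inequality holds for all u iff (1−α)(π/L)² ≥ α − c, i.e. α ≤ ((π/L)² + c)/((π/L)² + 1) = (1 + c(L/π)²)/(1 + (L/π)²). With (π/L)² = 4*π^2/49 and c = 1/2, the largest admissible constant is α = ((π/L)² + c)/((π/L)² + 1).
Simplifying, α = (49 + 8*π^2)/(2*(4*π^2 + 49)).


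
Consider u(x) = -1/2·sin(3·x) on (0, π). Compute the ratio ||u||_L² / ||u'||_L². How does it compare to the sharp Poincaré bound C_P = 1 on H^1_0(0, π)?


||u||_L² / ||u'||_L² = 1/3 < C_P = 1.

u(x) = -1/2·sin(3·x), so u'(x) = -3*cos(3*x)/2.
Writing u(x) = A·sin(kπx/L) with A = -1/2 and k = 3, use ∫_0^L sin²(kπx/L) dx = L/2 and ∫_0^L cos²(kπx/L) dx = L/2.
u² = 1/4·sin²(3·x) and (u')² = 9/4·cos²(3·x), and each of sin², cos² integrates to L/2 = π/2 over (0, π).
∫_0^π u² dx = π/8, so ||u||_L² = sqrt(2)*sqrt(π)/4.
∫_0^π (u')² dx = 9*π/8, so ||u'||_L² = 3*sqrt(2)*sqrt(π)/4.
Ratio ||u||_L² / ||u'||_L² = 1/3.
Sharp Poincaré constant on H^1_0(0, π) is C_P = L/π = 1, achieved by sin(x).
This is the k = 3 harmonic; the ratio L/(kπ) is strictly less than C_P = L/π, consistent with the sharp inequality ||u||_L² ≤ C_P ||u'||_L².


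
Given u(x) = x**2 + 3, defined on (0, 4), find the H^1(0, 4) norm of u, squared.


||u||_{H^1}^2 = 6812/15

The H^1 norm (squared) on an interval (0, L) is
  ||u||_{H^1}^2 = ∫_0^L u(x)^2 dx + ∫_0^L u'(x)^2 dx.
Compute u'(x) = 2*x.
Then u(x)^2 = x**4 + 6*x**2 + 9 and u'(x)^2 = 4*x**2.
Integrate each monomial from 0 to 4 using ∫_0^4 c·x^n dx = c·4^(n+1)/(n+1):
  ∫_0^4 u(x)^2 dx = ∫_0^4 (x^4 + 6*x^2 + 9) dx. Term by term:
    ∫_0^4 x^4 dx = 1024/5;  ∫_0^4 6*x^2 dx = 128;  ∫_0^4 9 dx = 36.
  Sum: 1024/5 + 128 + 36 = 1844/5.
  ∫_0^4 u'(x)^2 dx = ∫_0^4 (4*x^2) dx. Term by term:
    ∫_0^4 4*x^2 dx = 256/3.
Adding: ||u||_{H^1}^2 = 1844/5 + 256/3 = 6812/15.


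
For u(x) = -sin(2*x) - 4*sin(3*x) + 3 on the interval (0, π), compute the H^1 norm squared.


||u||_{H^1(0,π)}^2 = -16 + 183*π/2

u'(x) = -2*cos(2*x) - 12*cos(3*x).
Expand u² and (u')² and integrate term by term on (0, π), using: for integers n ≥ 1, ∫_0^π sin²(nx) dx = ∫_0^π cos²(nx) dx = π/2; for n ≠ n', ∫_0^π sin(nx)sin(n'x) dx = ∫_0^π cos(nx)cos(n'x) dx = 0; and by product-to-sum, ∫_0^π sin(nx)cos(n'x) dx = ½∫_0^π [sin((n+n')x) + sin((n−n')x)] dx, which is 0 when n+n' is even and 2n/(n²−n'²) when n+n' is odd (it need not vanish on (0, π)). For the constant mode: ∫_0^π 1 dx = π, ∫_0^π cos(nx) dx = 0, ∫_0^π sin(nx) dx = (1−(−1)^n)/n.
  u² squared terms: (3)²·∫1 dx = 9·π = 9*π;  (-1)²·∫sin(2x)² dx = 1·π/2 = π/2;  (-4)²·∫sin(3x)² dx = 16·π/2 = 8*π.
  u² cross terms: 2·(3)·(-1)·∫1·sin(2x) dx = -6·(0) = 0;  2·(3)·(-4)·∫1·sin(3x) dx = -24·(2/3) = -16;  2·(-1)·(-4)·∫sin(2x)·sin(3x) dx = 8·(0) = 0.
  So ∫_0^π u² dx = 9*π + π/2 + 8*π + 0 − 16 + 0 = -16 + 35*π/2.
  (u')² squared terms: (-12)²·∫cos(3x)² dx = 144·π/2 = 72*π;  (-2)²·∫cos(2x)² dx = 4·π/2 = 2*π.
  (u')² cross terms: 2·(-12)·(-2)·∫cos(3x)·cos(2x) dx = 48·(0) = 0.
  So ∫_0^π (u')² dx = 72*π + 2*π + 0 = 74*π.
||u||_{H^1}^2 = (-16 + 35*π/2) + (74*π) = -16 + 183*π/2.


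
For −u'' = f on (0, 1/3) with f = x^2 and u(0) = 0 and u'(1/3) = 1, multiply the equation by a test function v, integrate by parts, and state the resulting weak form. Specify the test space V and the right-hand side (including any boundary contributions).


V = {v ∈ H^1(0, 1/3) : v(0) = 0} (test functions vanish at x = 0 where u is specified); weak form: ∫_0^1/3 u'v' dx = ∫_0^1/3 (x^2) v dx + v(1/3) for all v ∈ V.

Multiply both sides by a test function v and integrate from 0 to 1/3:
  ∫_0^1/3 −u''(x) v(x) dx = ∫_0^1/3 f(x) v(x) dx.
Integrate the LHS by parts once:
  ∫_0^1/3 −u'' v dx = −[u'(x) v(x)]_0^1/3 + ∫_0^1/3 u'(x) v'(x) dx.
Thus ∫_0^1/3 u'(x) v'(x) dx = ∫_0^1/3 f(x) v(x) dx + [u'(x) v(x)]_0^1/3.
Choose V so that boundary terms are either known or forced to vanish.
Mixed BC: u(0) = 0 (Dirichlet) and u'(1/3) = 1 (Neumann). Define V = {v ∈ H^1(0, 1/3) : v(0) = 0}. Then [u' v]_0^1/3 = u'(1/3)·v(1/3) − u'(0)·0 = v(1/3).
Weak formulation: find u (satisfying any essential BC) such that ∫_0^1/3 u'(x) v'(x) dx = ∫_0^1/3 f v dx + v(1/3) for all v ∈ V (Dirichlet at 0 absorbed into V; Neumann datum at x = 1/3 contributes the boundary term).
Substituting f(x) = x^2, the right-hand side is ∫_0^1/3 (x^2) v dx + v(1/3).


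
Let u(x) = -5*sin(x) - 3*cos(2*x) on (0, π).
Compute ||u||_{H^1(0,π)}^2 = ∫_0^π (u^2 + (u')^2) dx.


||u||_{H^1(0,π)}^2 = -100 + 95*π/2

u'(x) = 6*sin(2*x) - 5*cos(x).
Expand u² and (u')² and integrate term by term on (0, π), using: for integers n ≥ 1, ∫_0^π sin²(nx) dx = ∫_0^π cos²(nx) dx = π/2; for n ≠ n', ∫_0^π sin(nx)sin(n'x) dx = ∫_0^π cos(nx)cos(n'x) dx = 0; and by product-to-sum, ∫_0^π sin(nx)cos(n'x) dx = ½∫_0^π [sin((n+n')x) + sin((n−n')x)] dx, which is 0 when n+n' is even and 2n/(n²−n'²) when n+n' is odd (it need not vanish on (0, π)).
  u² squared terms: (-5)²·∫sin(x)² dx = 25·π/2 = 25*π/2;  (-3)²·∫cos(2x)² dx = 9·π/2 = 9*π/2.
  u² cross terms: 2·(-5)·(-3)·∫sin(x)·cos(2x) dx = 30·(-2/3) = -20.
  So ∫_0^π u² dx = 25*π/2 + 9*π/2 − 20 = -20 + 17*π.
  (u')² squared terms: (-5)²·∫cos(x)² dx = 25·π/2 = 25*π/2;  (6)²·∫sin(2x)² dx = 36·π/2 = 18*π.
  (u')² cross terms: 2·(-5)·(6)·∫cos(x)·sin(2x) dx = -60·(4/3) = -80.
  So ∫_0^π (u')² dx = 25*π/2 + 18*π − 80 = -80 + 61*π/2.
||u||_{H^1}^2 = (-20 + 17*π) + (-80 + 61*π/2) = -100 + 95*π/2.


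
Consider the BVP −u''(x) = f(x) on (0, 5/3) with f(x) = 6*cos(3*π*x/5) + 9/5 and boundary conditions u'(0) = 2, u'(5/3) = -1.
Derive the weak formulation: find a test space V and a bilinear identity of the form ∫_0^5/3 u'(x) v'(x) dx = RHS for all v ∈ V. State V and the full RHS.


V = H^1(0, 5/3) (v unrestricted at boundary; u is determined up to an additive constant); weak form: ∫_0^5/3 u'v' dx = ∫_0^5/3 (6*cos(3*π*x/5) + 9/5) v dx − v(5/3) − 2·v(0) for all v ∈ V.

Multiply both sides by a test function v and integrate from 0 to 5/3:
  ∫_0^5/3 −u''(x) v(x) dx = ∫_0^5/3 f(x) v(x) dx.
Integrate the LHS by parts once:
  ∫_0^5/3 −u'' v dx = −[u'(x) v(x)]_0^5/3 + ∫_0^5/3 u'(x) v'(x) dx.
Thus ∫_0^5/3 u'(x) v'(x) dx = ∫_0^5/3 f(x) v(x) dx + [u'(x) v(x)]_0^5/3.
Choose V so that boundary terms are either known or forced to vanish.
u has inhomogeneous Neumann u'(0) = 2, u'(5/3) = -1. [u' v]_0^5/3 = (-1)·v(5/3) − (2)·v(0) = − v(5/3) − 2·v(0). Take V = H^1(0, 5/3); boundary term becomes part of RHS.
Weak formulation: find u (satisfying any essential BC) such that ∫_0^5/3 u'(x) v'(x) dx = ∫_0^5/3 f v dx − v(5/3) − 2·v(0) for all v ∈ V (Neumann data are natural BCs: they enter the RHS as boundary terms).
Substituting f(x) = 6*cos(3*π*x/5) + 9/5, the right-hand side is ∫_0^5/3 (6*cos(3*π*x/5) + 9/5) v dx − v(5/3) − 2·v(0).
Compatibility check (pure Neumann): taking v ≡ 1 ∈ V gives 0 = ∫_0^5/3 f dx + (-1) − (2), i.e. ∫_0^5/3 f dx must equal u'(0) − u'(5/3) = 3. Indeed ∫_0^5/3 (6*cos(3*π*x/5) + 9/5) dx = 3, so the data are compatible. The solution is then unique only up to an additive constant (fix it e.g. by requiring ∫_0^5/3 u dx = 0).


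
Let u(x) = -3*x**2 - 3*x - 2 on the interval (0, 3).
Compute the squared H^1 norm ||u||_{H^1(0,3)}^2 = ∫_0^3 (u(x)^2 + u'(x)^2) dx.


||u||_{H^1}^2 = 15699/10

The H^1 norm (squared) on an interval (0, L) is
  ||u||_{H^1}^2 = ∫_0^L u(x)^2 dx + ∫_0^L u'(x)^2 dx.
Compute u'(x) = -6*x - 3.
Then u(x)^2 = 9*x**4 + 18*x**3 + 21*x**2 + 12*x + 4 and u'(x)^2 = 36*x**2 + 36*x + 9.
Integrate each monomial from 0 to 3 using ∫_0^3 c·x^n dx = c·3^(n+1)/(n+1):
  ∫_0^3 u(x)^2 dx = ∫_0^3 (9*x^4 + 18*x^3 + 21*x^2 + 12*x + 4) dx. Term by term:
    ∫_0^3 9*x^4 dx = 2187/5;  ∫_0^3 18*x^3 dx = 729/2;  ∫_0^3 21*x^2 dx = 189;
    ∫_0^3 12*x dx = 54;  ∫_0^3 4 dx = 12.
  Sum: 2187/5 + 729/2 + 189 + 54 + 12 = 10569/10.
  ∫_0^3 u'(x)^2 dx = ∫_0^3 (36*x^2 + 36*x + 9) dx. Term by term:
    ∫_0^3 36*x^2 dx = 324;  ∫_0^3 36*x dx = 162;  ∫_0^3 9 dx = 27.
  Sum: 324 + 162 + 27 = 513.
Adding: ||u||_{H^1}^2 = 10569/10 + 513 = 15699/10.


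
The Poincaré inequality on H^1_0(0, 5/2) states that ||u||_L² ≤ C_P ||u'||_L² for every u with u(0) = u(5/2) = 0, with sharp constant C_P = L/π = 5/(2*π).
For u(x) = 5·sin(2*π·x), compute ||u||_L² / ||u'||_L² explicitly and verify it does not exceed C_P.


||u||_L² / ||u'||_L² = 1/(2*π) < C_P = 5/(2*π).

u(x) = 5·sin(2*π·x), so u'(x) = 10*π*cos(2*π*x).
Writing u(x) = A·sin(kπx/L) with A = 5 and k = 5, use ∫_0^L sin²(kπx/L) dx = L/2 and ∫_0^L cos²(kπx/L) dx = L/2.
u² = 25·sin²(2*π·x) and (u')² = 100*π^2·cos²(2*π·x), and each of sin², cos² integrates to L/2 = 5/4 over (0, 5/2).
∫_0^5/2 u² dx = 125/4, so ||u||_L² = 5*sqrt(5)/2.
∫_0^5/2 (u')² dx = 125*π^2, so ||u'||_L² = 5*sqrt(5)*π.
Ratio ||u||_L² / ||u'||_L² = 1/(2*π).
Sharp Poincaré constant on H^1_0(0, 5/2) is C_P = L/π = 5/(2*π), achieved by sin(2*π/5·x).
This is the k = 5 harmonic; the ratio L/(kπ) is strictly less than C_P = L/π, consistent with the sharp inequality ||u||_L² ≤ C_P ||u'||_L².


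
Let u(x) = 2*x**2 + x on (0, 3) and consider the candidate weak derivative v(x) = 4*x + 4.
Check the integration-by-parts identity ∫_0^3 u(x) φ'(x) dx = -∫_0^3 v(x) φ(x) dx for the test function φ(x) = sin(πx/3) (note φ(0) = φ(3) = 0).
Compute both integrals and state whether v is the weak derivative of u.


LHS = -42/π, RHS = -60/π. No, v is not the weak derivative of u.

u(x) = 2*x**2 + x, classical derivative u'(x) = 4*x + 1.
φ(x) = sin(πx/3), so φ'(x) = π*cos(π*x/3)/3.
Note φ(0) = φ(3) = 0, so the boundary term u·φ vanishes.
LHS = ∫_0^3 u(x) φ'(x) dx = ∫_0^3 (2*π*x^2*cos(π*x/3)/3 + π*x*cos(π*x/3)/3) dx. Term by term:
  ∫_0^3 π*x*cos(π*x/3)/3 dx = -6/π;  ∫_0^3 2*π*x^2*cos(π*x/3)/3 dx = -36/π.
Sum: -6/π − 36/π = -42/π.
So LHS = -42/π.
∫_0^3 v(x) φ(x) dx = ∫_0^3 (4*x*sin(π*x/3) + 4*sin(π*x/3)) dx. Term by term:
  ∫_0^3 4*sin(π*x/3) dx = 24/π;  ∫_0^3 4*x*sin(π*x/3) dx = 36/π.
Sum: 24/π + 36/π = 60/π.
So RHS = -∫_0^3 v(x) φ(x) dx = -60/π.
LHS − RHS = 18/π ≠ 0, so the identity fails.
(For a valid weak derivative the identity must hold for EVERY test function, in particular this one. The failure shows v is NOT the weak derivative of u.)
Correct weak derivative would be u'(x) = 4*x + 1.


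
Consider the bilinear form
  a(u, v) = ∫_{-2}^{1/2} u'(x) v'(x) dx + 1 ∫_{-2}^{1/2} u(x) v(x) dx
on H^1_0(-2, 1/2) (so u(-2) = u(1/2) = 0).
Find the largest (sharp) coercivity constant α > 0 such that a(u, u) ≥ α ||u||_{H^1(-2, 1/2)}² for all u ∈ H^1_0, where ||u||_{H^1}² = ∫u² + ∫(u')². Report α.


α = 1

Coercivity of a(·,·) on H^1_0(-2, 1/2) means a(u, u) ≥ α ||u||_{H^1}² for every u ∈ H^1_0.
The interval has length L = 5/2, and Poincaré/coercivity depend only on L. Here a(u, u) = ∫(u')² + (1)·∫u².
Here c = 1 ≥ 1, so a(u,u) = ∫(u')² + c∫u² ≥ ∫(u')² + ∫u² = ||u||_{H^1}², i.e. α = 1 works. No larger α is possible: a(u,u) ≥ α||u||_{H^1}² means (1−α)∫(u')² ≥ (α−c)∫u², and for the modes u_n = sin(nπ(x−x₀)/L) (x₀ the left endpoint) one has ∫u_n²/∫(u_n')² = (L/(nπ))² → 0, so a(u_n,u_n)/||u_n||_{H^1}² → 1. Hence the optimal constant is α = 1.
Therefore α = 1.
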